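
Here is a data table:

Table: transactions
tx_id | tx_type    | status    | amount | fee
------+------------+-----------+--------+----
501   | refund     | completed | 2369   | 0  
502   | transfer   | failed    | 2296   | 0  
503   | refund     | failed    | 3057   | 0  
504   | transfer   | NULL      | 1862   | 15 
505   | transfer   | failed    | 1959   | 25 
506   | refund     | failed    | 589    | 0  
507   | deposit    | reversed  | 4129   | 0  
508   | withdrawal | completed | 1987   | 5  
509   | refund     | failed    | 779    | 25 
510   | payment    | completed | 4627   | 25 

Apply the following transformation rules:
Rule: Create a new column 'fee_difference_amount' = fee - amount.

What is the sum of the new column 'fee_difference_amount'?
-23559

Step 1: For each record, compute fee - amount
Example calculations:
  0 - 2369 = -2369
  0 - 2296 = -2296
  0 - 3057 = -3057
  ...
Step 2: Sum all derived values
Step 3: Total = -23559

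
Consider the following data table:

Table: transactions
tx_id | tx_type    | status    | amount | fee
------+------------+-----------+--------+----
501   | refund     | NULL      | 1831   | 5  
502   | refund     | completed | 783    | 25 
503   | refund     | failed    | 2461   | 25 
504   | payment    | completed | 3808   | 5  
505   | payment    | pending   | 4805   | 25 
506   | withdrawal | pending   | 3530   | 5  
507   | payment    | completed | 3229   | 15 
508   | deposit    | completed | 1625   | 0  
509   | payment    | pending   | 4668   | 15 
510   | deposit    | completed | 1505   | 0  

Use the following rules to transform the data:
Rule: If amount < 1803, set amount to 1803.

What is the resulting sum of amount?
29741

Step 1: 3 records have amount < 1803
Step 2: These records originally summed to 3913
Step 3: After setting to minimum: 3 × 1803 = 5409
Step 4: Unaffected records sum: 24332
Step 5: Final sum = 5409 + 24332 = 29741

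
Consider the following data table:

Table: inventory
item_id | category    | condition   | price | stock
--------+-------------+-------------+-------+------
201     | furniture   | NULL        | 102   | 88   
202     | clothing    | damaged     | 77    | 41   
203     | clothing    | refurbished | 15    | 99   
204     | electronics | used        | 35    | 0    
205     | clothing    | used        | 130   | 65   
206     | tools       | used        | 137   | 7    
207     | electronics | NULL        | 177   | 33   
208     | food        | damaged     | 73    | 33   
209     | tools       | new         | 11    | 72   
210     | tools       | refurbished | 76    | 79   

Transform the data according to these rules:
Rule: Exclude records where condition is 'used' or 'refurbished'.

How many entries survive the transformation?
5

Step 1: Count records to exclude
  - 3 (used) + 2 (refurbished) = 5 records
Step 2: Total records: 10
Step 3: Remaining = 10 - 5 = 5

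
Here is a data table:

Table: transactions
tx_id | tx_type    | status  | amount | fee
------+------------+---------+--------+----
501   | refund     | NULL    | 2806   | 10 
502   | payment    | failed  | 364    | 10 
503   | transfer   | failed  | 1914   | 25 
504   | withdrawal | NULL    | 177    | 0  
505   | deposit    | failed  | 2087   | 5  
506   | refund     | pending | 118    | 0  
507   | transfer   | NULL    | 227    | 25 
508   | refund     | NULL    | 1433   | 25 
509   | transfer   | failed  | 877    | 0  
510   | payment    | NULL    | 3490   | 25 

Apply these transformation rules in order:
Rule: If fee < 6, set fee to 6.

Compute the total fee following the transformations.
144

Step 1: 4 records have fee < 6
Step 2: These records originally summed to 5
Step 3: After setting to minimum: 4 × 6 = 24
Step 4: Unaffected records sum: 120
Step 5: Final sum = 24 + 120 = 144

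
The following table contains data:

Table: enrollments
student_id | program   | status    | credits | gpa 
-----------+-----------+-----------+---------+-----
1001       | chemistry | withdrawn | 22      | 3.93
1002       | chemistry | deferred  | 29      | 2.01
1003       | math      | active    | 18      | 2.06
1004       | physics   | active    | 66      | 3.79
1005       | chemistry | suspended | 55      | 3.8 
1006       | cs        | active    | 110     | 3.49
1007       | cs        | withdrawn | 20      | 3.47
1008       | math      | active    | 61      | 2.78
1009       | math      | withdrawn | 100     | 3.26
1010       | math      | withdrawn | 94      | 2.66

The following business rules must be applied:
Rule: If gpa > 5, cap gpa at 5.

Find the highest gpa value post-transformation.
3.93

Step 1: Original maximum gpa = 3.93
Step 2: Check cap of 5 against maximum
Step 3: No records exceed the cap (max 3.93 <= cap 5), so no capping applies
Step 4: Maximum after transformation = 3.93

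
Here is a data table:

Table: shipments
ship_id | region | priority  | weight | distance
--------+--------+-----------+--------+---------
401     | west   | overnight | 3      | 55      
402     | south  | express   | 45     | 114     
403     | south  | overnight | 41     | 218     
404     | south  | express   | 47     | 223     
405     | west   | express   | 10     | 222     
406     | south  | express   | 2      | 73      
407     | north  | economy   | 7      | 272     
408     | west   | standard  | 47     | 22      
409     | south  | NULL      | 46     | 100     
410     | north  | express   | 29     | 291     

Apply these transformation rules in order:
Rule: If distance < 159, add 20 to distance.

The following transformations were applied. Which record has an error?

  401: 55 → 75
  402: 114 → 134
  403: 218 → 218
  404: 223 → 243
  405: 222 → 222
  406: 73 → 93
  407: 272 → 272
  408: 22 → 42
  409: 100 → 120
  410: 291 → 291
Record 404 has an error. The correct transformed value should be 223, not 243.

Step 1: Check each record against the rule
Step 2: Record 404 has distance = 223
Step 3: Since 223 >= 159, the bonus should not have been applied
Step 4: Correct value = 223, but claimed value = 243
Conclusion: Record 404 has the error.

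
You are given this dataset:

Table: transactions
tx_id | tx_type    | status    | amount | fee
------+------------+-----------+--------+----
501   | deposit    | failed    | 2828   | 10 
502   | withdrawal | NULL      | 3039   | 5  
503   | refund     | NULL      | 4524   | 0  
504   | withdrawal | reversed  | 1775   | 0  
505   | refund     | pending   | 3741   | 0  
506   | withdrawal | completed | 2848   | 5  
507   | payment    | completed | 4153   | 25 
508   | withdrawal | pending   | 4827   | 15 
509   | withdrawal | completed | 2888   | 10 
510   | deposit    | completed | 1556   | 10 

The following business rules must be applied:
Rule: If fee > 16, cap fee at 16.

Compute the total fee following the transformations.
71

Step 1: 1 records have fee > 16
Step 2: These records originally summed to 25
Step 3: After capping: 1 × 16 = 16
Step 4: Unaffected records sum: 55
Step 5: Final sum = 16 + 55 = 71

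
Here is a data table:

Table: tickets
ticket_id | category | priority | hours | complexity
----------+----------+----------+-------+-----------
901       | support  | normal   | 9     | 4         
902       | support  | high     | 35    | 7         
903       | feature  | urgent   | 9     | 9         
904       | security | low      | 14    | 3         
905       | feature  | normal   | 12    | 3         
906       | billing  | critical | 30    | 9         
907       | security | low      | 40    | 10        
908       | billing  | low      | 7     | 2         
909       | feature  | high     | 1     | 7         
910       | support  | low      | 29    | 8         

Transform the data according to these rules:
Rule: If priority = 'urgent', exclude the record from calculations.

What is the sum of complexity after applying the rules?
53

Step 1: Identify records where priority = 'urgent'
Step 2: The excluded records sum to 9
Step 3: Original total complexity = 62
Step 4: Remaining total = 62 - 9 = 53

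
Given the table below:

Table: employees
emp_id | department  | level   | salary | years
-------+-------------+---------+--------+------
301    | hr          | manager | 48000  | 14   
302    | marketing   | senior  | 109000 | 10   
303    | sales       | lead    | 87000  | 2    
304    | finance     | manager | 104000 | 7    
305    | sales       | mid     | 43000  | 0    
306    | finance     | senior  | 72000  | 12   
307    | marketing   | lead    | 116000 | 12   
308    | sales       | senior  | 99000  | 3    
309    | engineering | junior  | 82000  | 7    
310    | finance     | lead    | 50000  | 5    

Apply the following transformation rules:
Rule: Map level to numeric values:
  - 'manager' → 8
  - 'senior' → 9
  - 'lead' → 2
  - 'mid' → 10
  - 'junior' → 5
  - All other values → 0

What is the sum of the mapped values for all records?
64

Step 1: Apply mapping to each record
Step 2: Count by status:
  'manager': 2 records × 8 = 16
  'senior': 3 records × 9 = 27
  'lead': 3 records × 2 = 6
  'mid': 1 records × 10 = 10
  'junior': 1 records × 5 = 5
Step 3: Sum all mapped values = 64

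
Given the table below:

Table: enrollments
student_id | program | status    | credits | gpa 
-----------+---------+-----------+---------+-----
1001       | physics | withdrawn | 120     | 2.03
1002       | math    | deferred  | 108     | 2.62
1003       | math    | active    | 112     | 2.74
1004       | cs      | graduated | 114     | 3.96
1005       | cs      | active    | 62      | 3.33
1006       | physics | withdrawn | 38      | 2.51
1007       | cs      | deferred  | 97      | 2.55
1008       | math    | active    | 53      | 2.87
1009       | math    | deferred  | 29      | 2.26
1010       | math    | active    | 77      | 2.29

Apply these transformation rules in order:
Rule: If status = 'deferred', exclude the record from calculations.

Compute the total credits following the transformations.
576

Step 1: Identify records where status = 'deferred'
Step 2: The excluded records sum to 234
Step 3: Original total credits = 810
Step 4: Remaining total = 810 - 234 = 576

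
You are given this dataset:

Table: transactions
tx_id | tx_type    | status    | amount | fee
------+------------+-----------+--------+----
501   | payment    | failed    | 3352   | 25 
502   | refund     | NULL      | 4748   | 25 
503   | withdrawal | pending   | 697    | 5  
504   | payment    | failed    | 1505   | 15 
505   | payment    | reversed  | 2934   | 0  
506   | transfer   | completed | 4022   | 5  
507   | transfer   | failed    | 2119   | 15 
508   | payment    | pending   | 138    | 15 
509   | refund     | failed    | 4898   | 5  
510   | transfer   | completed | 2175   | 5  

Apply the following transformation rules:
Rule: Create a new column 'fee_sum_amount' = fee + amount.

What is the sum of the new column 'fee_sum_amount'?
26703

Step 1: For each record, compute fee + amount
Example calculations:
  25 + 3352 = 3377
  25 + 4748 = 4773
  5 + 697 = 702
  ...
Step 2: Sum all derived values
Step 3: Total = 26703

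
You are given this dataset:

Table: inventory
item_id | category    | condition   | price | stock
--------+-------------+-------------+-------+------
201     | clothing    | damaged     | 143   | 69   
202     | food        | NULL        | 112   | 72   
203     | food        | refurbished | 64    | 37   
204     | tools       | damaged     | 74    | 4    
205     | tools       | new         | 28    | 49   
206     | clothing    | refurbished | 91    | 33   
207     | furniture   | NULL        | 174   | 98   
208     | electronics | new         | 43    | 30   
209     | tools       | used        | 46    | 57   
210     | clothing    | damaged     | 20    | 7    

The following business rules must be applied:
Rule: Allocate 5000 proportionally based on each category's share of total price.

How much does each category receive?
clothing: 1597.48, electronics: 270.44, food: 1106.92, furniture: 1094.34, tools: 930.82

Step 1: Calculate total price = 795
Step 2: Calculate each category's proportion:
  clothing: 254/795 = 31.95% → 1597.48
  electronics: 43/795 = 5.41% → 270.44
  food: 176/795 = 22.14% → 1106.92
  furniture: 174/795 = 21.89% → 1094.34
  tools: 148/795 = 18.62% → 930.82
Step 3: Verify: sum of allocations ≈ 5000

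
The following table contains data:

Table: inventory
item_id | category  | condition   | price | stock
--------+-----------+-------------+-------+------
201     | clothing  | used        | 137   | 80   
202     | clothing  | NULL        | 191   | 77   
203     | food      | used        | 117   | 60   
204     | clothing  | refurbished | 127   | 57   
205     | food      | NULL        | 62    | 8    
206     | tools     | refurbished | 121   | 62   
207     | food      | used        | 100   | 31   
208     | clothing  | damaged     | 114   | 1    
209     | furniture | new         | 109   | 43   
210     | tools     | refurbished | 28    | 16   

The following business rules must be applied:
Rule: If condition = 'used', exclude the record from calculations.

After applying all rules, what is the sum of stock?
264

Step 1: Identify records where condition = 'used'
Step 2: The excluded records sum to 171
Step 3: Original total stock = 435
Step 4: Remaining total = 435 - 171 = 264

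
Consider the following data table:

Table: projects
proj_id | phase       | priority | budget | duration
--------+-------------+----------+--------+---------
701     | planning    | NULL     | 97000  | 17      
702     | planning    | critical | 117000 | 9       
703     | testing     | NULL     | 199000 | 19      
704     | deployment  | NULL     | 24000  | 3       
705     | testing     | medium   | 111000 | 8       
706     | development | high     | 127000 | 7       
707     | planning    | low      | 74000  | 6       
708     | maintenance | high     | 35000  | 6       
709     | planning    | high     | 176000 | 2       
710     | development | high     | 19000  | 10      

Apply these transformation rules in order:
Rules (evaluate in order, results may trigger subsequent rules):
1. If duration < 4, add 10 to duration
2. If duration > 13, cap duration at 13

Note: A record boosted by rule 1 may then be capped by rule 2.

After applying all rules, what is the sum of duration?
97

Step 1: Apply rule 1 to records with duration < 4
  - 2 records get bonus of 10
  - Of these, 0 records then exceed 13 and get capped
Step 2: Apply rule 2 to records with duration > 13
  - 2 records (original) are capped
Step 3: Calculate final sum = 97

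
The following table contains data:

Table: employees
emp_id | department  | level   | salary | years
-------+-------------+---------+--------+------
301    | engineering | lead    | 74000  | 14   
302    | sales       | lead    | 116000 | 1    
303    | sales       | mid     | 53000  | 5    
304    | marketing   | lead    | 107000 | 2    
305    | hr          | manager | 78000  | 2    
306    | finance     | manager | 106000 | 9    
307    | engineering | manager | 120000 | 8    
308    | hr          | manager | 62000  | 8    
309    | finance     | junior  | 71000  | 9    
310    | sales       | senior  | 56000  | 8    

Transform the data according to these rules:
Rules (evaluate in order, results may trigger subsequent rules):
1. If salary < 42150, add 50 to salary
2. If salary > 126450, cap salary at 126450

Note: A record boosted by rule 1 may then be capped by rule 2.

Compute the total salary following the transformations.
843000

Step 1: Apply rule 1 to records with salary < 42150
  - 0 records get bonus of 50
  - Of these, 0 records then exceed 126450 and get capped
Step 2: Apply rule 2 to records with salary > 126450
  - 0 records (original) are capped
Step 3: Calculate final sum = 843000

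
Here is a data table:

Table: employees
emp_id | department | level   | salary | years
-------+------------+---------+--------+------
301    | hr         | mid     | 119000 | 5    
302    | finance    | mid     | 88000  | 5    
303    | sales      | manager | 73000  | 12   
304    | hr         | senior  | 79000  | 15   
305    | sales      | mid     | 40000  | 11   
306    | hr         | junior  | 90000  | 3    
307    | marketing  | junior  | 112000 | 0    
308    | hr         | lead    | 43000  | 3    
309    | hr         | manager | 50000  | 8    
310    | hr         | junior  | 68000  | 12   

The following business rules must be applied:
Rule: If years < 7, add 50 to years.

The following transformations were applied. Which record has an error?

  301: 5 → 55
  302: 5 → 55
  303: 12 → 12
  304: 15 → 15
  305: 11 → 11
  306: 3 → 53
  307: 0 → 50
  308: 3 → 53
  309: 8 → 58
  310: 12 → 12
Record 309 has an error. The correct transformed value should be 8, not 58.

Step 1: Check each record against the rule
Step 2: Record 309 has years = 8
Step 3: Since 8 >= 7, the bonus should not have been applied
Step 4: Correct value = 8, but claimed value = 58
Conclusion: Record 309 has the error.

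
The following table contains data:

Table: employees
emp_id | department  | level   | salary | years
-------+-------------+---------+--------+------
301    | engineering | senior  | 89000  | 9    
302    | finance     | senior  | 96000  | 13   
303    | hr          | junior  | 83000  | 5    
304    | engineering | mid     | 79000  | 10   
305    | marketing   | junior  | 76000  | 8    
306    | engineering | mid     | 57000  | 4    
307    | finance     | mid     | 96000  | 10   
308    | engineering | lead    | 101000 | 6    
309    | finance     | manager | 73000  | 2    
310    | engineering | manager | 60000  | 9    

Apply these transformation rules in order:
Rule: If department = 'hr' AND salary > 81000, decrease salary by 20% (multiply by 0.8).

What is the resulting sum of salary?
793400.0

Step 1: Find records where department = 'hr' AND salary > 81000
Step 2: 1 records match, summing to 83000
Step 3: After multiplier: 83000 × 0.8 = 66400.0
Step 4: Unaffected records sum: 727000
Step 5: Final sum = 66400.0 + 727000 = 793400.0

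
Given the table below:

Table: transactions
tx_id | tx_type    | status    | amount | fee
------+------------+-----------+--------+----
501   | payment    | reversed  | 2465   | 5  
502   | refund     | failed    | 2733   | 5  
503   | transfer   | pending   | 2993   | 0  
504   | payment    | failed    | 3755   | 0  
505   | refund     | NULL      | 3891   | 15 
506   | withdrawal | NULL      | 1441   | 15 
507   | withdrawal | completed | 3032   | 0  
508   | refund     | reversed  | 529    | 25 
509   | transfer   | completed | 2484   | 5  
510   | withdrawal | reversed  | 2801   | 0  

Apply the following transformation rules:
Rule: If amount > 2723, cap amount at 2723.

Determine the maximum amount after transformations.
2723

Step 1: Original maximum amount = 3891
Step 2: Apply cap at 2723
Step 3: 6 records had amount > 2723 and were capped
Step 4: Maximum after transformation = 2723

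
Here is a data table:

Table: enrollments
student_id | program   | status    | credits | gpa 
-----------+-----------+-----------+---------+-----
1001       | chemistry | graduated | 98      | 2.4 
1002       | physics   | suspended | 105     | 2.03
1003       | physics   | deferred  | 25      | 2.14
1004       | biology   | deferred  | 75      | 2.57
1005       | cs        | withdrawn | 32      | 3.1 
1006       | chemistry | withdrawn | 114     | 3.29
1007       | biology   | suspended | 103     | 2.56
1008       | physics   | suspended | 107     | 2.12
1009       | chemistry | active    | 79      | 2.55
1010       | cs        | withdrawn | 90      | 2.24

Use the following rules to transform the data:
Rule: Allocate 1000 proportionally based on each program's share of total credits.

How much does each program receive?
biology: 214.98, chemistry: 351.45, cs: 147.34, physics: 286.23

Step 1: Calculate total credits = 828
Step 2: Calculate each program's proportion:
  biology: 178/828 = 21.50% → 214.98
  chemistry: 291/828 = 35.14% → 351.45
  cs: 122/828 = 14.73% → 147.34
  physics: 237/828 = 28.62% → 286.23
Step 3: Verify: sum of allocations ≈ 1000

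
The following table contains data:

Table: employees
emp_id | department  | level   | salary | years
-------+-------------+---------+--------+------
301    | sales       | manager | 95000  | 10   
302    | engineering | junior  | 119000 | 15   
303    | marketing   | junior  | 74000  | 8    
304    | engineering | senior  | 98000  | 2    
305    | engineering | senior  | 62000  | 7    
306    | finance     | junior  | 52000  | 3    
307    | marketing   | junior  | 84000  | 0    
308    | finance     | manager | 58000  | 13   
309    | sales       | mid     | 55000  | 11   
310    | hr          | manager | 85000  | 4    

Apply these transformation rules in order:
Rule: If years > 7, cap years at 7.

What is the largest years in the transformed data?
7

Step 1: Original maximum years = 15
Step 2: Apply cap at 7
Step 3: 5 records had years > 7 and were capped
Step 4: Maximum after transformation = 7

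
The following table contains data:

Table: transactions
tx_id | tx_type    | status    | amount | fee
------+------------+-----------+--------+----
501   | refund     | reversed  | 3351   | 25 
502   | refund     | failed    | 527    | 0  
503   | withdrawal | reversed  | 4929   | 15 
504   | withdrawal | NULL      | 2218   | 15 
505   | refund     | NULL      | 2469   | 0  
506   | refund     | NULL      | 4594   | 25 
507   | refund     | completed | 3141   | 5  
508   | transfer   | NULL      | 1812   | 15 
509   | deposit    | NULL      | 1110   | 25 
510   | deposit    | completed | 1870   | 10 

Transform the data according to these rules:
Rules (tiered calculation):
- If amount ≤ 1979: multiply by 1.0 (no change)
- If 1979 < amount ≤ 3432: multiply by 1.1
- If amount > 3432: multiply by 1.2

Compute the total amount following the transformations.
29043.5

Step 1: Tier 1 (amount ≤ 1979): 4 records, sum = 5319 × 1.0 = 5319.0
Step 2: Tier 2 (1979 < amount ≤ 3432): 4 records, sum = 11179 × 1.1 = 12296.9
Step 3: Tier 3 (amount > 3432): 2 records, sum = 9523 × 1.2 = 11427.6
Step 4: Final sum = 5319.0 + 12296.9 + 11427.6 = 29043.5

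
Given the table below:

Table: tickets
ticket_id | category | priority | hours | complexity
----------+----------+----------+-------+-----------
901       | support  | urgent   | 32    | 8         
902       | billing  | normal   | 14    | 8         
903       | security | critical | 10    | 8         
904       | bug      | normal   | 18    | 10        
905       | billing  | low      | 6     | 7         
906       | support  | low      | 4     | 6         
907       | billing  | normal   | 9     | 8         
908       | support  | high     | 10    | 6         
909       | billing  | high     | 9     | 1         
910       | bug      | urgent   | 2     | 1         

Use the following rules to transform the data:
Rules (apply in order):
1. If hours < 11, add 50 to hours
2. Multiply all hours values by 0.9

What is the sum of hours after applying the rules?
417.6

Step 1: Apply Rule 1 - Add 50 to records with hours < 11
  - 7 records affected: 50 + (7 × 50) = 400
  - Unaffected records: 64
  - Sum after Rule 1: 464
Step 2: Apply Rule 2 - Multiply all by 0.9
  - 464 × 0.9 = 417.6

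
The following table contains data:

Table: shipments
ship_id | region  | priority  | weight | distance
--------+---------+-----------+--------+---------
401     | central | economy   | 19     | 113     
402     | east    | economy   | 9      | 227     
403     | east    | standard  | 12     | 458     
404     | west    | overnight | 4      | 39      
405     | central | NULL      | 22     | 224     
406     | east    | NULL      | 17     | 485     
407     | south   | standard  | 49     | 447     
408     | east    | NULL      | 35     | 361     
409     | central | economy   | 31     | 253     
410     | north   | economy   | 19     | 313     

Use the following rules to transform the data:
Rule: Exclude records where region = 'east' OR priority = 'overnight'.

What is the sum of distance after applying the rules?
1350

Step 1: Find records where region = 'east' OR priority = 'overnight'
Step 2: 5 records match, summing to 1570
Step 3: Original sum: 2920
Step 4: Remaining sum = 2920 - 1570 = 1350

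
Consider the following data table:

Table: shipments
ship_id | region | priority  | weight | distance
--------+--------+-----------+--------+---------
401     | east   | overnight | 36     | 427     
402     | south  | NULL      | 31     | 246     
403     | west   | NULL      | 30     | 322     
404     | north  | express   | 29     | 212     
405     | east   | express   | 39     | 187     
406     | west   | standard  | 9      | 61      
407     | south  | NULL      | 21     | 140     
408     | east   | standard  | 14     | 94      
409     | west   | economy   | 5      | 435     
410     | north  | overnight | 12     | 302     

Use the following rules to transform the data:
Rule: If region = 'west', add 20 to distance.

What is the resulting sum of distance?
2486

Step 1: Count records where region = 'west': 3
Step 2: Total bonus added: 3 × 20 = 60
Step 3: Original sum of distance: 2426
Step 4: Final sum = 2426 + 60 = 2486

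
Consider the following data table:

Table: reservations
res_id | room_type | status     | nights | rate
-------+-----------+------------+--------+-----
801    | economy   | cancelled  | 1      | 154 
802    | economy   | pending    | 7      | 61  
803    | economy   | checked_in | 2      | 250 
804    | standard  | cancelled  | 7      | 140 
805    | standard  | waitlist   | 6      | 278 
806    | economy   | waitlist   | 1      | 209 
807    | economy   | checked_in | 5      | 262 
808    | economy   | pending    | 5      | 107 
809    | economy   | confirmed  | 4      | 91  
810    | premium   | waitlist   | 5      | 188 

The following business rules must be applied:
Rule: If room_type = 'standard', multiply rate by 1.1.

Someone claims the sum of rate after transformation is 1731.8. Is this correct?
No, the correct result is 1781.8.

Step 1: Calculate the correct sum after transformation
Step 2: Apply multiplier 1.1 to records where room_type = 'standard'
Step 3: Correct result = 1781.8
Step 4: Claimed result = 1731.8
Step 5: 1781.8 ≠ 1731.8
Conclusion: The claimed result is incorrect. The correct answer is 1781.8.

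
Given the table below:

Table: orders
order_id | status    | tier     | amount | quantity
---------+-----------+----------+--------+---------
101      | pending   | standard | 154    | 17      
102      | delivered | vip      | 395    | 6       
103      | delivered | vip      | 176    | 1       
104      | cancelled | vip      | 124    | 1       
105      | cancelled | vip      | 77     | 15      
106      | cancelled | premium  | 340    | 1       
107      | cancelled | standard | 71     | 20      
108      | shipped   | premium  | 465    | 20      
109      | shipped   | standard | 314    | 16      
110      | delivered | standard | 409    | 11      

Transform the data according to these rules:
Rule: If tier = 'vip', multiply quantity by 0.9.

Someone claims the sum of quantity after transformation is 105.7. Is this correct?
Yes, the result is correct.

Step 1: Calculate the correct sum after transformation
Step 2: Apply multiplier 0.9 to records where tier = 'vip'
Step 3: Correct result = 105.7
Step 4: Claimed result = 105.7
Step 5: 105.7 = 105.7 ✓
Conclusion: The claimed result is correct.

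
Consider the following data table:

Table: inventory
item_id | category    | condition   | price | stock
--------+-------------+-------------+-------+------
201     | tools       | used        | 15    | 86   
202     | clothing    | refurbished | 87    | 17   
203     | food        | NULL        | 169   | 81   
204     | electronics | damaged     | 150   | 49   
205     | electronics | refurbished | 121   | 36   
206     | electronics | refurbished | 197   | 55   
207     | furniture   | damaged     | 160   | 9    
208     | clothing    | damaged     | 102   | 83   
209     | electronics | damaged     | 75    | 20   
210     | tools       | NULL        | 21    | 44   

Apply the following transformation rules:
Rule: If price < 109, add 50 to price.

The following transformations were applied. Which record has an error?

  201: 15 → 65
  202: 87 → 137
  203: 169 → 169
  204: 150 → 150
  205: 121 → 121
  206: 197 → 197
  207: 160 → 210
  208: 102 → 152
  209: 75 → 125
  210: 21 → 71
Record 207 has an error. The correct transformed value should be 160, not 210.

Step 1: Check each record against the rule
Step 2: Record 207 has price = 160
Step 3: Since 160 >= 109, the bonus should not have been applied
Step 4: Correct value = 160, but claimed value = 210
Conclusion: Record 207 has the error.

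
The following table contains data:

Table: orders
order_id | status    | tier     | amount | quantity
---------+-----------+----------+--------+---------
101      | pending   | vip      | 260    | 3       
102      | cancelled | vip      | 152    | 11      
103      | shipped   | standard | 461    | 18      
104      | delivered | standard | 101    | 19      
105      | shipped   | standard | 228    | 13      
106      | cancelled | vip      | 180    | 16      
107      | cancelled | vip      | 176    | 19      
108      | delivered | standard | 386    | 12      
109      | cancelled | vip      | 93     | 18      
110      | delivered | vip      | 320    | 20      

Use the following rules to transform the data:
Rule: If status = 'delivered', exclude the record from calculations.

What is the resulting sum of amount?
1550

Step 1: Identify records where status = 'delivered'
Step 2: The excluded records sum to 807
Step 3: Original total amount = 2357
Step 4: Remaining total = 2357 - 807 = 1550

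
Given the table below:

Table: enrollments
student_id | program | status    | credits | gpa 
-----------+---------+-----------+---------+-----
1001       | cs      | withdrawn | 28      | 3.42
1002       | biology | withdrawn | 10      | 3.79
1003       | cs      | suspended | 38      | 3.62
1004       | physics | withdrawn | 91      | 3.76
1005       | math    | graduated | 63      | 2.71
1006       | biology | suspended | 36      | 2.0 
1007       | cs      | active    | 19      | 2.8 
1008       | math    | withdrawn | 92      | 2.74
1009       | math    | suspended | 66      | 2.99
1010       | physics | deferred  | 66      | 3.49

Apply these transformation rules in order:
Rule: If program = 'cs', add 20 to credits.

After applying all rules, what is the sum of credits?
569

Step 1: Count records where program = 'cs': 3
Step 2: Total bonus added: 3 × 20 = 60
Step 3: Original sum of credits: 509
Step 4: Final sum = 509 + 60 = 569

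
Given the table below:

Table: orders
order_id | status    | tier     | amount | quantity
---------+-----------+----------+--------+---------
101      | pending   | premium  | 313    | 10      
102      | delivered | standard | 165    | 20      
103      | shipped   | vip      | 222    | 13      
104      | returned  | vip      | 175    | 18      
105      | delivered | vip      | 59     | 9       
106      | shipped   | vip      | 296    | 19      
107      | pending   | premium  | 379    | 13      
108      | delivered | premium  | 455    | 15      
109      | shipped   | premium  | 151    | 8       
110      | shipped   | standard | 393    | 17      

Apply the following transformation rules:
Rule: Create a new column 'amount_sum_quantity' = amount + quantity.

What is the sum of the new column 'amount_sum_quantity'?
2750

Step 1: For each record, compute amount + quantity
Example calculations:
  313 + 10 = 323
  165 + 20 = 185
  222 + 13 = 235
  ...
Step 2: Sum all derived values
Step 3: Total = 2750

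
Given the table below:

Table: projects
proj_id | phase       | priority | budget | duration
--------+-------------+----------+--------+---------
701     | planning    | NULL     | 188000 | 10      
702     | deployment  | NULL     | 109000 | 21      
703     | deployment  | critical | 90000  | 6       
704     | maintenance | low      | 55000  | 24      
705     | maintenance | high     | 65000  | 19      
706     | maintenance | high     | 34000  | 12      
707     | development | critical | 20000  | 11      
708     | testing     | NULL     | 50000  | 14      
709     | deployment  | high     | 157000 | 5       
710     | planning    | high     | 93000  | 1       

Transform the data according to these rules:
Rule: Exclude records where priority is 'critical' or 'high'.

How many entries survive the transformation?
4

Step 1: Count records to exclude
  - 2 (critical) + 4 (high) = 6 records
Step 2: Total records: 10
Step 3: Remaining = 10 - 6 = 4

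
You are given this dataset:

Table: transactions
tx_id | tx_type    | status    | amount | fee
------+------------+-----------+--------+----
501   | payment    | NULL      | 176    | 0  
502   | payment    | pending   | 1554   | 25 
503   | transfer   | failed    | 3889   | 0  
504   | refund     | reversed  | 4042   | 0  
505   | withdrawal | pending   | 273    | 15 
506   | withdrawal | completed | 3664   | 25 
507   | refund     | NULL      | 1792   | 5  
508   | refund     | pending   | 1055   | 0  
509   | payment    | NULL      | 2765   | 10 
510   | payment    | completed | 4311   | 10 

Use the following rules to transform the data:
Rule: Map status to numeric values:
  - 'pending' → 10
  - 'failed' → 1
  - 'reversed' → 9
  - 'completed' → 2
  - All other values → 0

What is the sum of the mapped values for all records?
44

Step 1: Apply mapping to each record
Step 2: Count by status:
  'pending': 3 records × 10 = 30
  'failed': 1 records × 1 = 1
  'reversed': 1 records × 9 = 9
  'completed': 2 records × 2 = 4
Step 3: Sum all mapped values = 44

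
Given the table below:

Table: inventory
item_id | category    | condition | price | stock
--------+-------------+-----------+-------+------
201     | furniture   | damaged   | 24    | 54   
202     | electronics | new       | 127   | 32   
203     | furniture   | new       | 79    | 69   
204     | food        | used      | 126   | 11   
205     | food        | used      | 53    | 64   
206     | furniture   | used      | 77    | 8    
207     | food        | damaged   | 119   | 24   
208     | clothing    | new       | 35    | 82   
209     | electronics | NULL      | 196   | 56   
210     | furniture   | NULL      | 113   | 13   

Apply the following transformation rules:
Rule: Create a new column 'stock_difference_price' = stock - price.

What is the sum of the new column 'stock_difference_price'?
-536

Step 1: For each record, compute stock - price
Example calculations:
  54 - 24 = 30
  32 - 127 = -95
  69 - 79 = -10
  ...
Step 2: Sum all derived values
Step 3: Total = -536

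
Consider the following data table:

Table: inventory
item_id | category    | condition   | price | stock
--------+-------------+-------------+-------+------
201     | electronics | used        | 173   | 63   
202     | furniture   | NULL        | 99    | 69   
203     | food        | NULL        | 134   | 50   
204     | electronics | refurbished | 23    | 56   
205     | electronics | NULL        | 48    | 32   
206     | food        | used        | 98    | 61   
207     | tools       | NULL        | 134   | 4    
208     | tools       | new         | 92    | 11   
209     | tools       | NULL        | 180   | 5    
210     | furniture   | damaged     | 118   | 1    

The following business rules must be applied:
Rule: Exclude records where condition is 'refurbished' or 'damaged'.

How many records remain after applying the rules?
8

Step 1: Count records to exclude
  - 1 (refurbished) + 1 (damaged) = 2 records
Step 2: Total records: 10
Step 3: Remaining = 10 - 2 = 8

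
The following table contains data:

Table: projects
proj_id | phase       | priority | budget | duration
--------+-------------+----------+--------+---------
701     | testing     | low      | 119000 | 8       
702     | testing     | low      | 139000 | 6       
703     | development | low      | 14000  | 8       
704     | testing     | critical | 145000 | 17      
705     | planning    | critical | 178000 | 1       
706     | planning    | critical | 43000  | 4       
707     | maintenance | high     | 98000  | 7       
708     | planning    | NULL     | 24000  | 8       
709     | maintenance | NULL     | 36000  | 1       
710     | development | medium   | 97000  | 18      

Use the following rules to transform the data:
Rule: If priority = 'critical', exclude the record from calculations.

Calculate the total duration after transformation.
56

Step 1: Identify records where priority = 'critical'
Step 2: The excluded records sum to 22
Step 3: Original total duration = 78
Step 4: Remaining total = 78 - 22 = 56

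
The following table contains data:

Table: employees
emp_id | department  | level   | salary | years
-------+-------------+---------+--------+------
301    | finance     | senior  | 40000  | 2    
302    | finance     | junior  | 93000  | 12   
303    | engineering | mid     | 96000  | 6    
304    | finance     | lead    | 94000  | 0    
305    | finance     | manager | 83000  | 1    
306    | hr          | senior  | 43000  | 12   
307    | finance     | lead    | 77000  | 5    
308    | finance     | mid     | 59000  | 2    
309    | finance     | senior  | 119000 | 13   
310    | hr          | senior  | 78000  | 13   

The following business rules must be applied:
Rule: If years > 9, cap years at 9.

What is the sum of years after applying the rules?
52

Step 1: 4 records have years > 9
Step 2: These records originally summed to 50
Step 3: After capping: 4 × 9 = 36
Step 4: Unaffected records sum: 16
Step 5: Final sum = 36 + 16 = 52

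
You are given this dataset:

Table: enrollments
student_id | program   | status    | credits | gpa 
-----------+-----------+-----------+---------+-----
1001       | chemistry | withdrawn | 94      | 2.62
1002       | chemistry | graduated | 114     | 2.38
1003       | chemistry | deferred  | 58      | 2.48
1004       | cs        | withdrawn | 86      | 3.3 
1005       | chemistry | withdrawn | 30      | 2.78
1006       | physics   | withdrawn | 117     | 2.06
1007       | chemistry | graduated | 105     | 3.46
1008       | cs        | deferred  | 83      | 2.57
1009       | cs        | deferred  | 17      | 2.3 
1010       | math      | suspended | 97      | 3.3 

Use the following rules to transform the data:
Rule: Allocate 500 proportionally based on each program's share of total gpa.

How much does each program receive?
chemistry: 251.74, cs: 149.91, math: 60.55, physics: 37.8

Step 1: Calculate total gpa = 27.25
Step 2: Calculate each program's proportion:
  chemistry: 13.72/27.25 = 50.35% → 251.74
  cs: 8.17/27.25 = 29.98% → 149.91
  math: 3.3/27.25 = 12.11% → 60.55
  physics: 2.06/27.25 = 7.56% → 37.8
Step 3: Verify: sum of allocations ≈ 500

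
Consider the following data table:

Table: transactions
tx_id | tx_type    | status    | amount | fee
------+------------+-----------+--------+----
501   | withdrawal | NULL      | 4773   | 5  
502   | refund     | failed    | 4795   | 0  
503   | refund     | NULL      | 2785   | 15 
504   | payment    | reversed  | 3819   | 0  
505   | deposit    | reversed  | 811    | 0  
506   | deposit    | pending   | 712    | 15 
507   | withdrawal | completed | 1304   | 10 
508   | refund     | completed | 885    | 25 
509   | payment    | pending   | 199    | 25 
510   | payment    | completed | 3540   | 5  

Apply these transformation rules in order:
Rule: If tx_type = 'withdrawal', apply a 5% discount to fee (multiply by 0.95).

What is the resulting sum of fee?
99.25

Step 1: Records with tx_type = 'withdrawal' have total fee = 15
Step 2: Apply multiplier: 15 × 0.95 = 14.25
Step 3: Other records total: 85
Step 4: Final sum = 14.25 + 85 = 99.25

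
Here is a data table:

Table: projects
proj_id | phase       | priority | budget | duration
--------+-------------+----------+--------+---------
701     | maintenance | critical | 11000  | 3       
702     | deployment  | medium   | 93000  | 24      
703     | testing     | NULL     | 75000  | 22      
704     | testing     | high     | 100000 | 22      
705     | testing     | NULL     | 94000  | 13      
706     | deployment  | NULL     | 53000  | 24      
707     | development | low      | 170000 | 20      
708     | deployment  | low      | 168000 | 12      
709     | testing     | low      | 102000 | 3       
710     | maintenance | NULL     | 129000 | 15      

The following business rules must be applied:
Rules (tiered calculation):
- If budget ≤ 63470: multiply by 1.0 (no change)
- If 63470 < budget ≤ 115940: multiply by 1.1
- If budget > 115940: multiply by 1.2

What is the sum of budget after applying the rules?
1134800.0

Step 1: Tier 1 (budget ≤ 63470): 2 records, sum = 64000 × 1.0 = 64000.0
Step 2: Tier 2 (63470 < budget ≤ 115940): 5 records, sum = 464000 × 1.1 = 510400.0
Step 3: Tier 3 (budget > 115940): 3 records, sum = 467000 × 1.2 = 560400.0
Step 4: Final sum = 64000.0 + 510400.0 + 560400.0 = 1134800.0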